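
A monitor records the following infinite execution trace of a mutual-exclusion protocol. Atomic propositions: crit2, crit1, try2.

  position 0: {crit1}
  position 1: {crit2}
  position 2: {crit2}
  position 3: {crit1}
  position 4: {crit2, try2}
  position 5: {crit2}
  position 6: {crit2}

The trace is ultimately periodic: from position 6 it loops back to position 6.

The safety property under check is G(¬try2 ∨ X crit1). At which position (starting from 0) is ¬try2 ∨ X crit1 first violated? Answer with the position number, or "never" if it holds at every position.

4

Check ¬try2 ∨ X crit1 at each position in order: 0 ✓, 1 ✓, 2 ✓, 3 ✓.
At position 4 the labels are {crit2, try2} and the next position 5 has {crit2}, so ¬try2 ∨ X crit1 is false there. This is the first violation.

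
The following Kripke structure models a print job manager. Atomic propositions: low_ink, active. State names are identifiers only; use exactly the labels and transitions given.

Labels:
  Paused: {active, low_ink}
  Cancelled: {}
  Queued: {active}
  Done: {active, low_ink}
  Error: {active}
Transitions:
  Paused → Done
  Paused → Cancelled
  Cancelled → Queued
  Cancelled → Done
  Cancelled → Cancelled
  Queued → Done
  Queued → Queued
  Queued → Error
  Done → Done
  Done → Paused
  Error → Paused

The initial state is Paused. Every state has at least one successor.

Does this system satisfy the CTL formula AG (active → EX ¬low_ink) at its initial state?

States satisfying active → EX ¬low_ink: {Paused, Cancelled, Queued}.
States satisfying AG (active → EX ¬low_ink): ∅.
Done is reachable from Paused and violates active → EX ¬low_ink, so AG fails at Paused.
Paused ∉ Sat(AG (active → EX ¬low_ink)).

Does not hold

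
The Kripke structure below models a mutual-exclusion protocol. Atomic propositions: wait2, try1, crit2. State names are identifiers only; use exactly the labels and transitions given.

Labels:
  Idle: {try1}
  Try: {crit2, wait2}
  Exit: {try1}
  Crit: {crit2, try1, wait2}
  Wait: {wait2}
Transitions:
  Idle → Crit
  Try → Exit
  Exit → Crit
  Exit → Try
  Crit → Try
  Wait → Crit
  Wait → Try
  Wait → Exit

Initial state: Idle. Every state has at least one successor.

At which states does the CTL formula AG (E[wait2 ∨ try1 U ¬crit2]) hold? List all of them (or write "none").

States satisfying E[wait2 ∨ try1 U ¬crit2]: {Idle, Try, Exit, Crit, Wait}.
States satisfying AG (E[wait2 ∨ try1 U ¬crit2]): {Idle, Try, Exit, Crit, Wait}.

{Idle, Try, Exit, Crit, Wait}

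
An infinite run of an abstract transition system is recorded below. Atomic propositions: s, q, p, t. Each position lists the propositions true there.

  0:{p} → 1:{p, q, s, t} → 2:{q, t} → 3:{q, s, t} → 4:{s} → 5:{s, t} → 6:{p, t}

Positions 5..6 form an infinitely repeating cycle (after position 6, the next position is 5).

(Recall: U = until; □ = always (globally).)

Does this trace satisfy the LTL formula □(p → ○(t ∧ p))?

Violated

p → ○(t ∧ p) must hold at every position from 0 onward. It fails at position 1, so □(p → ○(t ∧ p)) is false.
Positions where p holds: 0, 1, 6.
Check ○(t ∧ p) at each: 0→ok, 1→fails, 6→fails.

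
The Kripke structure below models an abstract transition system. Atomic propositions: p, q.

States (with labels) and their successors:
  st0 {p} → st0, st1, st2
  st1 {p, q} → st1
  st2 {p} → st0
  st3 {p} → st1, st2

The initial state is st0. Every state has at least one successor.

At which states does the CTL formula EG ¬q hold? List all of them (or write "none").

States satisfying ¬q: {st0, st2, st3}.
States satisfying EG ¬q: {st0, st2, st3}.

{st0, st2, st3}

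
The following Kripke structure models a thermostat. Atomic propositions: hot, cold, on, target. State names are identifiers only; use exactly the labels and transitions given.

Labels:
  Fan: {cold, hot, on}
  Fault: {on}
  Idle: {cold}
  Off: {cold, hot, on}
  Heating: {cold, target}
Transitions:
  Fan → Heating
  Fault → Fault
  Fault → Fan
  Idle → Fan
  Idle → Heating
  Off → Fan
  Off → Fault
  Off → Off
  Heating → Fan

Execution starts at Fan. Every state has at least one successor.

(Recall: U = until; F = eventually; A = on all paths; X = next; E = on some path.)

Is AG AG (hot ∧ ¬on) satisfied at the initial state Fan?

Violated

States satisfying AG (hot ∧ ¬on): ∅.
States satisfying AG AG (hot ∧ ¬on): ∅.
Fan is reachable from Fan and violates AG (hot ∧ ¬on), so AG fails at Fan.
Fan ∉ Sat(AG AG (hot ∧ ¬on)).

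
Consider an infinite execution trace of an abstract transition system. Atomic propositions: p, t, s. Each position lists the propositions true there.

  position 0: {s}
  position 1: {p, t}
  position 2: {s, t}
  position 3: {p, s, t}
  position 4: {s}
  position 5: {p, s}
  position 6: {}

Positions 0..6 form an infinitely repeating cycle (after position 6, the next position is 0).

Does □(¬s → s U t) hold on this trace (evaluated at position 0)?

¬s → s U t must hold at every position from 0 onward. It fails at position 6, so □(¬s → s U t) is false.
Positions where ¬s holds: 1, 6.
Check s U t at each: 1→ok, 6→fails.

Violated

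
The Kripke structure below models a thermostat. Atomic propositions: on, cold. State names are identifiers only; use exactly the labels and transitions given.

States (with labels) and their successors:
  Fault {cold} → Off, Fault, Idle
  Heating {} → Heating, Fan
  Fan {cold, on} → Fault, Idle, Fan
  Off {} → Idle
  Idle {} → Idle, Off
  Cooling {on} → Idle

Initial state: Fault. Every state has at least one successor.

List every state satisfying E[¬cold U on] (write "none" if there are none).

{Heating, Fan, Cooling}

States satisfying ¬cold: {Heating, Off, Idle, Cooling}.
States satisfying on: {Fan, Cooling}.
States satisfying E[¬cold U on]: {Heating, Fan, Cooling}.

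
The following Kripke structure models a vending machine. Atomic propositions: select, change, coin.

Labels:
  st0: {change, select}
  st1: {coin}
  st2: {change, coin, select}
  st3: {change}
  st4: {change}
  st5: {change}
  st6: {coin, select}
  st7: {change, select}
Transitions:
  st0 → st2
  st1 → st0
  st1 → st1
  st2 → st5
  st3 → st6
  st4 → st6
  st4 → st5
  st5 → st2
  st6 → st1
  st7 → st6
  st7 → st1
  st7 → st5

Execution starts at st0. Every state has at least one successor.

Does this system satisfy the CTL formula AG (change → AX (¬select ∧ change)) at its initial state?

Violated

States satisfying change → AX (¬select ∧ change): {st1, st2, st6}.
States satisfying AG (change → AX (¬select ∧ change)): ∅.
st0 is reachable from st0 and violates change → AX (¬select ∧ change), so AG fails at st0.
st0 ∉ Sat(AG (change → AX (¬select ∧ change))).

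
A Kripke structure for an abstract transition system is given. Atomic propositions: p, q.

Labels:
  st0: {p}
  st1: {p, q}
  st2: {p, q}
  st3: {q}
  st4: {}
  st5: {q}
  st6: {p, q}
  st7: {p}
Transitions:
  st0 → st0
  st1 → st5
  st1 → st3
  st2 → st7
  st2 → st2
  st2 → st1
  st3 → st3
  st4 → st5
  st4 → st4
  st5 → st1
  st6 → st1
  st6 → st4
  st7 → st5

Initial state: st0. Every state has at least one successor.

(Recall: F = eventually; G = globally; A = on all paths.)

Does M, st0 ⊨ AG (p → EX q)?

States satisfying p → EX q: {st1, st2, st3, st4, st5, st6, st7}.
States satisfying AG (p → EX q): {st1, st2, st3, st4, st5, st6, st7}.
st0 is reachable from st0 and violates p → EX q, so AG fails at st0.
st0 ∉ Sat(AG (p → EX q)).

Does not hold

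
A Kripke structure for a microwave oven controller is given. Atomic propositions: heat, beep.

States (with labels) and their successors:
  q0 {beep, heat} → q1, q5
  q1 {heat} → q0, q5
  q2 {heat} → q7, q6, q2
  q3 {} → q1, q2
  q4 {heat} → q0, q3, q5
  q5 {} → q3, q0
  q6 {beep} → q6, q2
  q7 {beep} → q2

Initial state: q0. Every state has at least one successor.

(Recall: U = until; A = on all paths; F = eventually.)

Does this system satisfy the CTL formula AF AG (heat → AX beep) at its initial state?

States satisfying AG (heat → AX beep): ∅.
States satisfying AF AG (heat → AX beep): ∅.
There is a path from q0 along which AG (heat → AX beep) never holds.
q0 ∉ Sat(AF AG (heat → AX beep)).

No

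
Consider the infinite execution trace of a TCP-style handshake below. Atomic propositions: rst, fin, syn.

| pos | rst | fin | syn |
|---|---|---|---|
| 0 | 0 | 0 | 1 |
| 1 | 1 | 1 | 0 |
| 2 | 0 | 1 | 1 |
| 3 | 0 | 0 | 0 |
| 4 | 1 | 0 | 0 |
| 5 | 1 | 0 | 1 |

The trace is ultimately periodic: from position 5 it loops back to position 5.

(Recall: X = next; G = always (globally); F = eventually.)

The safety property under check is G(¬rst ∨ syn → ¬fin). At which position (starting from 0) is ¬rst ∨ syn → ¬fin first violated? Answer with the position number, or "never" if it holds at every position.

2

Check ¬rst ∨ syn → ¬fin at each position in order: 0 ✓, 1 ✓.
At position 2 the labels are {fin, syn}, so ¬rst ∨ syn → ¬fin is false there. This is the first violation.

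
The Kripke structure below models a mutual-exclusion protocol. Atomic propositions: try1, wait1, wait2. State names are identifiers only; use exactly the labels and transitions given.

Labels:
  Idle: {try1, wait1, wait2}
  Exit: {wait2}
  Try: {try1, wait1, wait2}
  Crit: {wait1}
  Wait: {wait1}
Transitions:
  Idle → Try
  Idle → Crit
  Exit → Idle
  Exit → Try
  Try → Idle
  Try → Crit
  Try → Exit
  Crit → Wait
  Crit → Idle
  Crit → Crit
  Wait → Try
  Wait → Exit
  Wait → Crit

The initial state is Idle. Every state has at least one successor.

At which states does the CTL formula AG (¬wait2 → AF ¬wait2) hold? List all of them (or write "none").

{Idle, Exit, Try, Crit, Wait}

States satisfying ¬wait2 → AF ¬wait2: {Idle, Exit, Try, Crit, Wait}.
States satisfying AG (¬wait2 → AF ¬wait2): {Idle, Exit, Try, Crit, Wait}.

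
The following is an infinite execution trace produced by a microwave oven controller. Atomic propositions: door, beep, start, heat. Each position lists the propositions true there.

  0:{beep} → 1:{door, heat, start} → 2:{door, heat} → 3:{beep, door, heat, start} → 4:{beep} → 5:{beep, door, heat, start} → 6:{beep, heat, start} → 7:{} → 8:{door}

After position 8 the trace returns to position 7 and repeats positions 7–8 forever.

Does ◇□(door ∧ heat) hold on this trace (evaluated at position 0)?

Violated

□(door ∧ heat) is false at every position 0..8, so it never becomes true and ◇□(door ∧ heat) fails.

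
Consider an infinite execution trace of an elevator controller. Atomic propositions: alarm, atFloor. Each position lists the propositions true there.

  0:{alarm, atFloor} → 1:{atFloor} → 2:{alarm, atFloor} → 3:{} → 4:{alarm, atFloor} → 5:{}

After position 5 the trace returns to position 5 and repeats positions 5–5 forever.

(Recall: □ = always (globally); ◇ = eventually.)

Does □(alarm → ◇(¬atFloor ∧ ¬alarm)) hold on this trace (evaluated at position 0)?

alarm → ◇(¬atFloor ∧ ¬alarm) holds at every position 0..5, and those are all positions ever visited, so □(alarm → ◇(¬atFloor ∧ ¬alarm)) holds.
Positions where alarm holds: 0, 2, 4.
Check ◇(¬atFloor ∧ ¬alarm) at each: 0→ok, 2→ok, 4→ok.

Satisfied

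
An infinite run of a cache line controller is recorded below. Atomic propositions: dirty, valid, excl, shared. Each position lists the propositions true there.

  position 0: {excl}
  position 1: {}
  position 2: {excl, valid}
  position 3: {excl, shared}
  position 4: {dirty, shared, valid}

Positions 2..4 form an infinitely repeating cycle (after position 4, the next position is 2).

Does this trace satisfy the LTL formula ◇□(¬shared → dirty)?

□(¬shared → dirty) is false at every position 0..4, so it never becomes true and ◇□(¬shared → dirty) fails.

No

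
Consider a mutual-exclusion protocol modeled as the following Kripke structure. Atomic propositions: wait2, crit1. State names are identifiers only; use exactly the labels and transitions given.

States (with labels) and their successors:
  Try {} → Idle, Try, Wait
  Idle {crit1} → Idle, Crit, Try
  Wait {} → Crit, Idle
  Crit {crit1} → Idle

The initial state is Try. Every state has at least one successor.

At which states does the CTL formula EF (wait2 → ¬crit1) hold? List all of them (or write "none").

States satisfying wait2 → ¬crit1: {Try, Idle, Wait, Crit}.
States satisfying EF (wait2 → ¬crit1): {Try, Idle, Wait, Crit}.

{Try, Idle, Wait, Crit}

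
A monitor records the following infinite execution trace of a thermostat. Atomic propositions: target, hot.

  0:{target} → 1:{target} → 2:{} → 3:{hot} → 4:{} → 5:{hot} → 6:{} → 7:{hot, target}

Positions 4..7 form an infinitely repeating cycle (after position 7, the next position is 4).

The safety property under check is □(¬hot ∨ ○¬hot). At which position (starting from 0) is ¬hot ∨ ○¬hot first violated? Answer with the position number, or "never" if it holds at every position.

¬hot ∨ ○¬hot holds at every position 0..7, and those are all the positions the trace ever visits, so the invariant □(¬hot ∨ ○¬hot) is never violated.

never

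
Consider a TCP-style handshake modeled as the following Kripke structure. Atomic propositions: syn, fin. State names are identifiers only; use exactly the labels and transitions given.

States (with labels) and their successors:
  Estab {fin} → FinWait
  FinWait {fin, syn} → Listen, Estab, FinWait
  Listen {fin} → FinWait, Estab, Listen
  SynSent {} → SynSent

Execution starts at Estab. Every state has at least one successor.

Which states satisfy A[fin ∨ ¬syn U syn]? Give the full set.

States satisfying fin ∨ ¬syn: {Estab, FinWait, Listen, SynSent}.
States satisfying syn: {FinWait}.
States satisfying A[fin ∨ ¬syn U syn]: {Estab, FinWait}.

{Estab, FinWait}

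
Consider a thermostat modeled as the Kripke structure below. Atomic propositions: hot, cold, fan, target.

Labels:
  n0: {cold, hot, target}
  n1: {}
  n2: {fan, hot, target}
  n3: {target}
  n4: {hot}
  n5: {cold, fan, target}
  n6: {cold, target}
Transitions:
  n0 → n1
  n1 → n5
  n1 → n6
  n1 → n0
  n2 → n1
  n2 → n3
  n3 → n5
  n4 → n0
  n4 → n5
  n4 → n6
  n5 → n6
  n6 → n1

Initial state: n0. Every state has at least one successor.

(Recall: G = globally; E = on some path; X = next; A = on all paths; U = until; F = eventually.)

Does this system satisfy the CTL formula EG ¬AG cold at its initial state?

Satisfied

States satisfying ¬AG cold: {n0, n1, n2, n3, n4, n5, n6}.
States satisfying EG ¬AG cold: {n0, n1, n2, n3, n4, n5, n6}.
n0 ∈ Sat(EG ¬AG cold).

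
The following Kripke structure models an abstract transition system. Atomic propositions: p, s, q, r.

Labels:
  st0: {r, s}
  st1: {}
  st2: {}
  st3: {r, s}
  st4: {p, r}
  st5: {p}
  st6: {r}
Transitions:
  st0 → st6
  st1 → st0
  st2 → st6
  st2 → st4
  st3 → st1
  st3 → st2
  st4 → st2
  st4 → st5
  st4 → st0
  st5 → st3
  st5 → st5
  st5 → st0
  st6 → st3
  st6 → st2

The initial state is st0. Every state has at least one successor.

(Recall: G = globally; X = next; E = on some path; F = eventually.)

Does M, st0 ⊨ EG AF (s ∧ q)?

States satisfying AF (s ∧ q): ∅.
States satisfying EG AF (s ∧ q): ∅.
No suitable path/successor from st0 witnesses the formula.
st0 ∉ Sat(EG AF (s ∧ q)).

Does not hold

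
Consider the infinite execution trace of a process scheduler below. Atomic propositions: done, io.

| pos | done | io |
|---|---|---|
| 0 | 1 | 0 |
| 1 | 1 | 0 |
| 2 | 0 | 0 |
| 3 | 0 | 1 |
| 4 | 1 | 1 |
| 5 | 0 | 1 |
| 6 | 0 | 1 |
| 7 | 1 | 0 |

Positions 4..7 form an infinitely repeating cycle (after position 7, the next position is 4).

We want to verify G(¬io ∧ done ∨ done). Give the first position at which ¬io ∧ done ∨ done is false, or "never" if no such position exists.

2

Check ¬io ∧ done ∨ done at each position in order: 0 ✓, 1 ✓.
At position 2 the labels are {}, so ¬io ∧ done ∨ done is false there. This is the first violation.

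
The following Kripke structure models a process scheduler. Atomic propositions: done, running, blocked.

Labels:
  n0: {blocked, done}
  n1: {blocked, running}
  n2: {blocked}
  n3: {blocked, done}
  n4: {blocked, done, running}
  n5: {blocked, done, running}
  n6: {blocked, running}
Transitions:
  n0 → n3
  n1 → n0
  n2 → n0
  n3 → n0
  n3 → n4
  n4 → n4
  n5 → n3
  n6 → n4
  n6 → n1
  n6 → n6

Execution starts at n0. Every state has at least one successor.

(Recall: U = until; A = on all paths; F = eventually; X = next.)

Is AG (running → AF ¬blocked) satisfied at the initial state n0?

Does not hold

States satisfying running → AF ¬blocked: {n0, n2, n3}.
States satisfying AG (running → AF ¬blocked): ∅.
n4 is reachable from n0 and violates running → AF ¬blocked, so AG fails at n0.
n0 ∉ Sat(AG (running → AF ¬blocked)).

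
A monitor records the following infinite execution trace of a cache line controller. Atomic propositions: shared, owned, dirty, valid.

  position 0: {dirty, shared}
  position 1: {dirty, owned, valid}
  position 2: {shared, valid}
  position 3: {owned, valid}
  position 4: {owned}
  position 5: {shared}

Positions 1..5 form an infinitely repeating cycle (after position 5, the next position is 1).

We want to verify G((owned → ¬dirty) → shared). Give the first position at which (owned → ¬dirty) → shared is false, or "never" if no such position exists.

3

Check (owned → ¬dirty) → shared at each position in order: 0 ✓, 1 ✓, 2 ✓.
At position 3 the labels are {owned, valid}, so (owned → ¬dirty) → shared is false there. This is the first violation.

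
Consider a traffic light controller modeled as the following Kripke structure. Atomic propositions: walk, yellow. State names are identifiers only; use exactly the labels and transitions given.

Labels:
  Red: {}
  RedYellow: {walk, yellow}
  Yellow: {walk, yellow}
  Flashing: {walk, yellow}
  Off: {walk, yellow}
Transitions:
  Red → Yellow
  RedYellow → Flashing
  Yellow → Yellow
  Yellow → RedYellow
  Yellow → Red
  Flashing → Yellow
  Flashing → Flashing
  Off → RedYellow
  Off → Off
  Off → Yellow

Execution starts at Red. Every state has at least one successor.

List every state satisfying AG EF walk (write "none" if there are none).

{Red, RedYellow, Yellow, Flashing, Off}

States satisfying EF walk: {Red, RedYellow, Yellow, Flashing, Off}.
States satisfying AG EF walk: {Red, RedYellow, Yellow, Flashing, Off}.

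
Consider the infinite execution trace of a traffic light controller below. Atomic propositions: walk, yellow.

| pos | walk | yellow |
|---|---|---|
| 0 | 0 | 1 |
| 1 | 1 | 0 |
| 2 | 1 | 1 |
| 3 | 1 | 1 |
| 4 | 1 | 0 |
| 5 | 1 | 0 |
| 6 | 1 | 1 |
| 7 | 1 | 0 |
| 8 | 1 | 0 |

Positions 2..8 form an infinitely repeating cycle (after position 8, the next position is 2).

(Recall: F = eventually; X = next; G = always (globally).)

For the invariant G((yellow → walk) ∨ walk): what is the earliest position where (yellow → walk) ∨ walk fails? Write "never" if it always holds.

0

At position 0 the labels are {yellow}, so (yellow → walk) ∨ walk is false there. This is the first violation.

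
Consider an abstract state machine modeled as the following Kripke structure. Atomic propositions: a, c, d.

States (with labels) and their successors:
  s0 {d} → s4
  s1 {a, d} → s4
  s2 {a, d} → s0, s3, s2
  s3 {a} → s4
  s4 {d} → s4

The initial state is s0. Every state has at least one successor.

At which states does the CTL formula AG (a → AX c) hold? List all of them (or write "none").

{s0, s4}

States satisfying a → AX c: {s0, s4}.
States satisfying AG (a → AX c): {s0, s4}.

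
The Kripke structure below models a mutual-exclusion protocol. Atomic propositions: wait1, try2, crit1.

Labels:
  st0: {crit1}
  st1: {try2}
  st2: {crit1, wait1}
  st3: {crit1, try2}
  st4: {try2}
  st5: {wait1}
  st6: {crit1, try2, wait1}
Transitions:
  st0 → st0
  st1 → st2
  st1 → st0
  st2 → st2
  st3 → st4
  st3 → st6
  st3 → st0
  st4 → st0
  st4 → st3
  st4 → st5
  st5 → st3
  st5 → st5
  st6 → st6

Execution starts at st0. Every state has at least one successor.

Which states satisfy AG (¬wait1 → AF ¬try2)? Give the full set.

{st0, st1, st2, st6}

States satisfying ¬wait1 → AF ¬try2: {st0, st1, st2, st5, st6}.
States satisfying AG (¬wait1 → AF ¬try2): {st0, st1, st2, st6}.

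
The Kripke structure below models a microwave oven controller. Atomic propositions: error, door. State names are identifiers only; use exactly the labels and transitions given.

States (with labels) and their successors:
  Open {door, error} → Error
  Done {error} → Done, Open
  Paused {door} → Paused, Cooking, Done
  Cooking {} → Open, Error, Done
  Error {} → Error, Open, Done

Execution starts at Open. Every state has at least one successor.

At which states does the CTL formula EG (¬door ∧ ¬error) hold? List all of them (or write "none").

{Cooking, Error}

States satisfying ¬door ∧ ¬error: {Cooking, Error}.
States satisfying EG (¬door ∧ ¬error): {Cooking, Error}.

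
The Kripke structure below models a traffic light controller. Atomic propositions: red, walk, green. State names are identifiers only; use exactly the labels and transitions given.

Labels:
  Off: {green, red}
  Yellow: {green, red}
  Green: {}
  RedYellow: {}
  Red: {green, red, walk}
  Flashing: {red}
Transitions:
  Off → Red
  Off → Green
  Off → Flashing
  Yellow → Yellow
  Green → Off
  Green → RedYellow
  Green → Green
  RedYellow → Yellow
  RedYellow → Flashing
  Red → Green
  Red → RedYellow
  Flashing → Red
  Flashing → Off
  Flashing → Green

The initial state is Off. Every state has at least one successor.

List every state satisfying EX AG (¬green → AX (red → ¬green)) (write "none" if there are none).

States satisfying AG (¬green → AX (red → ¬green)): {Yellow}.
States satisfying EX AG (¬green → AX (red → ¬green)): {Yellow, RedYellow}.

{Yellow, RedYellow}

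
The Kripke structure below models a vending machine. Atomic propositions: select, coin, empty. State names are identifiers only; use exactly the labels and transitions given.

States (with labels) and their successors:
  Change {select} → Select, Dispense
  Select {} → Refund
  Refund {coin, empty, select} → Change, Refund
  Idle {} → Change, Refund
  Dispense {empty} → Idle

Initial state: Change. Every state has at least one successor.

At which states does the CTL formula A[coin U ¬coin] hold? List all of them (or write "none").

{Change, Select, Idle, Dispense}

States satisfying coin: {Refund}.
States satisfying ¬coin: {Change, Select, Idle, Dispense}.
States satisfying A[coin U ¬coin]: {Change, Select, Idle, Dispense}.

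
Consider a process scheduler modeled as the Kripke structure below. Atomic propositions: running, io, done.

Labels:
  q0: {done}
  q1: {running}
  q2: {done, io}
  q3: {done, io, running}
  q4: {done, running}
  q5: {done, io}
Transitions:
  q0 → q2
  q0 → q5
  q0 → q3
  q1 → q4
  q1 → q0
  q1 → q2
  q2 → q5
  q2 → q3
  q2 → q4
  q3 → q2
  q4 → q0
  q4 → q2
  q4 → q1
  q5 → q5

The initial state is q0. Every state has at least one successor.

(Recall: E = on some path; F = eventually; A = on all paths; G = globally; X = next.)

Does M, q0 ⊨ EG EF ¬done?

States satisfying EF ¬done: {q0, q1, q2, q3, q4}.
States satisfying EG EF ¬done: {q0, q1, q2, q3, q4}.
q0 ∈ Sat(EG EF ¬done).

Holds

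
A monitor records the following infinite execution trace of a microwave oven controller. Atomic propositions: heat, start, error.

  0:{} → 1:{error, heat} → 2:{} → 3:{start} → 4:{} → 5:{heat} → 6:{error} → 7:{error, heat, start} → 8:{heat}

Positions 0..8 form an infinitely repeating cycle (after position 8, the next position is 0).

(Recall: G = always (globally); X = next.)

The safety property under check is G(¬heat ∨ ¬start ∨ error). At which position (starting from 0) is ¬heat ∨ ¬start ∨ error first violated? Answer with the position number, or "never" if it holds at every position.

¬heat ∨ ¬start ∨ error holds at every position 0..8, and those are all the positions the trace ever visits, so the invariant G(¬heat ∨ ¬start ∨ error) is never violated.

never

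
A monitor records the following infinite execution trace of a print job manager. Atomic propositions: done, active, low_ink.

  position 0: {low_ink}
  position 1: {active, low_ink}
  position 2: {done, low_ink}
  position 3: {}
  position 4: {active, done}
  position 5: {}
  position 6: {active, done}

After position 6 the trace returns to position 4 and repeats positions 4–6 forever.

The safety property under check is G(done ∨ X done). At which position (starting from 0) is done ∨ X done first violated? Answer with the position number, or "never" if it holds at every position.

0

At position 0 the labels are {low_ink} and the next position 1 has {active, low_ink}, so done ∨ X done is false there. This is the first violation.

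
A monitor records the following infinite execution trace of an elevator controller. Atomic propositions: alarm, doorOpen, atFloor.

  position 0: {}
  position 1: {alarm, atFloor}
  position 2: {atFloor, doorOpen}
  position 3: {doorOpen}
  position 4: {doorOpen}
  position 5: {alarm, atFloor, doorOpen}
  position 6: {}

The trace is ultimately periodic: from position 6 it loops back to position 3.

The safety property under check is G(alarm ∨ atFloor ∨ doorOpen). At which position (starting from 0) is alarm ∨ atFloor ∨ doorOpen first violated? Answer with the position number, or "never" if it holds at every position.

At position 0 the labels are {}, so alarm ∨ atFloor ∨ doorOpen is false there. This is the first violation.

0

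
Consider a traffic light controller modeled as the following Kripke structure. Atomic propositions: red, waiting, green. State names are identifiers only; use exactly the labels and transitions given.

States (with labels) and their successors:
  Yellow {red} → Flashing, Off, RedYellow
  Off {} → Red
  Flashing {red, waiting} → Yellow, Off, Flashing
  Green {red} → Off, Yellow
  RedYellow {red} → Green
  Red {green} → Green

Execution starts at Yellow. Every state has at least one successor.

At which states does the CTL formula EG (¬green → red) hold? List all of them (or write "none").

{Yellow, Flashing, Green, RedYellow, Red}

States satisfying ¬green → red: {Yellow, Flashing, Green, RedYellow, Red}.
States satisfying EG (¬green → red): {Yellow, Flashing, Green, RedYellow, Red}.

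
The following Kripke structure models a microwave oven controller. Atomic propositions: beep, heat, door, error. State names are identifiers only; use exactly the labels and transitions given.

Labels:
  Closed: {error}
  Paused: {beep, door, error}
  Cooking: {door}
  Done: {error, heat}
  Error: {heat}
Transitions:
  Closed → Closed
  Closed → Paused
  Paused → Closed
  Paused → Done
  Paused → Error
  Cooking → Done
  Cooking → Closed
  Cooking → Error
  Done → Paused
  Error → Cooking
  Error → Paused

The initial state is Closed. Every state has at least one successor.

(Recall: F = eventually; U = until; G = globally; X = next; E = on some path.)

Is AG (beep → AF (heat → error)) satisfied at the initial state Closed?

States satisfying beep → AF (heat → error): {Closed, Paused, Cooking, Done, Error}.
States satisfying AG (beep → AF (heat → error)): {Closed, Paused, Cooking, Done, Error}.
Every state reachable from Closed satisfies beep → AF (heat → error).
Closed ∈ Sat(AG (beep → AF (heat → error))).

Yes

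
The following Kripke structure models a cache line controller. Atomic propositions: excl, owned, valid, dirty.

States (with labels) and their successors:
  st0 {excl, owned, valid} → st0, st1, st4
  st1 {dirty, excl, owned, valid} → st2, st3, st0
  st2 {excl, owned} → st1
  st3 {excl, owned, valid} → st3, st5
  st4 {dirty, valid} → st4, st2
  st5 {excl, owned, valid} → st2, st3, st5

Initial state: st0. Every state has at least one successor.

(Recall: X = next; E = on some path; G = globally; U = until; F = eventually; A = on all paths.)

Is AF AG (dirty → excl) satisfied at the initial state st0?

Does not hold

States satisfying AG (dirty → excl): ∅.
States satisfying AF AG (dirty → excl): ∅.
There is a path from st0 along which AG (dirty → excl) never holds.
st0 ∉ Sat(AF AG (dirty → excl)).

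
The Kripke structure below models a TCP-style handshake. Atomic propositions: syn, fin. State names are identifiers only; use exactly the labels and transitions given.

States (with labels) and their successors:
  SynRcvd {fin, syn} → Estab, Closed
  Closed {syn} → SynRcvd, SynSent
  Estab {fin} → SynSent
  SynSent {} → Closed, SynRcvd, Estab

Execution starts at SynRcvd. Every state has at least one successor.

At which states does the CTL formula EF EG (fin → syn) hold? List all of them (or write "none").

{SynRcvd, Closed, Estab, SynSent}

States satisfying EG (fin → syn): {SynRcvd, Closed, SynSent}.
States satisfying EF EG (fin → syn): {SynRcvd, Closed, Estab, SynSent}.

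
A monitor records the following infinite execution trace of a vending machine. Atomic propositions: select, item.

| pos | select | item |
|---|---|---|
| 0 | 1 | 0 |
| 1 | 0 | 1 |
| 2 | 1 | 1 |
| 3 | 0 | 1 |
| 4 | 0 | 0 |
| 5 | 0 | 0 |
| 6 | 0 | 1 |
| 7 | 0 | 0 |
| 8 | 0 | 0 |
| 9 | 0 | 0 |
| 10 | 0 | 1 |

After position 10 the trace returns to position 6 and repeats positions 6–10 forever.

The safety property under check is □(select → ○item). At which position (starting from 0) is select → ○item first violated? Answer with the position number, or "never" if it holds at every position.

select → ○item holds at every position 0..10, and those are all the positions the trace ever visits, so the invariant □(select → ○item) is never violated.

never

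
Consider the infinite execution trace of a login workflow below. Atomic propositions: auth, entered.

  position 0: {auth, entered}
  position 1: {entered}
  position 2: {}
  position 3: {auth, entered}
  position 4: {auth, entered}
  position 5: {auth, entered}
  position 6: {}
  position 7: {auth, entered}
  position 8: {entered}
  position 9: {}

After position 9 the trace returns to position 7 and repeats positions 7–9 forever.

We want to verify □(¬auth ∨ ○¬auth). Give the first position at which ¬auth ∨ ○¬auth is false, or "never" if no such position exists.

Check ¬auth ∨ ○¬auth at each position in order: 0 ✓, 1 ✓, 2 ✓.
At position 3 the labels are {auth, entered} and the next position 4 has {auth, entered}, so ¬auth ∨ ○¬auth is false there. This is the first violation.

3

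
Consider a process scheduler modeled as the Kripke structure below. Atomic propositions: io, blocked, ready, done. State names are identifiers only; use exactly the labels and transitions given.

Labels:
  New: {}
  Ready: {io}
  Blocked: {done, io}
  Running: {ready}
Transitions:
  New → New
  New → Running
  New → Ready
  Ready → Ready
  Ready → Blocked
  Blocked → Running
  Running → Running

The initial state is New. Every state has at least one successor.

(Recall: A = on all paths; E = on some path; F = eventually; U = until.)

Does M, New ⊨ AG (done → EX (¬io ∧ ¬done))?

Holds

States satisfying done → EX (¬io ∧ ¬done): {New, Ready, Blocked, Running}.
States satisfying AG (done → EX (¬io ∧ ¬done)): {New, Ready, Blocked, Running}.
Every state reachable from New satisfies done → EX (¬io ∧ ¬done).
New ∈ Sat(AG (done → EX (¬io ∧ ¬done))).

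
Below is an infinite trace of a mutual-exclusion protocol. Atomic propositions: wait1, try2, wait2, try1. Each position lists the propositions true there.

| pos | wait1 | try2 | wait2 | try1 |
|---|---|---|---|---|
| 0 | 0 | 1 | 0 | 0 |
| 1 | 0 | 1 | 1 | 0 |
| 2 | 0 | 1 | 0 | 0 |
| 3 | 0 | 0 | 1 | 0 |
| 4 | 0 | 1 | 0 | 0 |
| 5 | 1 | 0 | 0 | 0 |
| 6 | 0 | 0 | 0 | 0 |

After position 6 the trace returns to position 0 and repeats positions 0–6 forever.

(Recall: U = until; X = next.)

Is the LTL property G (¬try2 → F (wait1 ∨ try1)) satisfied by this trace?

Satisfied

¬try2 → F (wait1 ∨ try1) holds at every position 0..6, and those are all positions ever visited, so G (¬try2 → F (wait1 ∨ try1)) holds.
Positions where ¬try2 holds: 3, 5, 6.
Check F (wait1 ∨ try1) at each: 3→ok, 5→ok, 6→ok.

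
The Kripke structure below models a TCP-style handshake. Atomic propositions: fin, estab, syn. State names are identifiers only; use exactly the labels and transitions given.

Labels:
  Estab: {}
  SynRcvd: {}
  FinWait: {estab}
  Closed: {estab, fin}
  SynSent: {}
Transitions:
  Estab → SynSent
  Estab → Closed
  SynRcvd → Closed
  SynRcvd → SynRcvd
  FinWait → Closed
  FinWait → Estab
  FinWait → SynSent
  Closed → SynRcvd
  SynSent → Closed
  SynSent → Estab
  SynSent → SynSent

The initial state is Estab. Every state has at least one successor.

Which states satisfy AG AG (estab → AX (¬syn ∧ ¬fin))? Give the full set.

{Estab, SynRcvd, Closed, SynSent}

States satisfying AG (estab → AX (¬syn ∧ ¬fin)): {Estab, SynRcvd, Closed, SynSent}.
States satisfying AG AG (estab → AX (¬syn ∧ ¬fin)): {Estab, SynRcvd, Closed, SynSent}.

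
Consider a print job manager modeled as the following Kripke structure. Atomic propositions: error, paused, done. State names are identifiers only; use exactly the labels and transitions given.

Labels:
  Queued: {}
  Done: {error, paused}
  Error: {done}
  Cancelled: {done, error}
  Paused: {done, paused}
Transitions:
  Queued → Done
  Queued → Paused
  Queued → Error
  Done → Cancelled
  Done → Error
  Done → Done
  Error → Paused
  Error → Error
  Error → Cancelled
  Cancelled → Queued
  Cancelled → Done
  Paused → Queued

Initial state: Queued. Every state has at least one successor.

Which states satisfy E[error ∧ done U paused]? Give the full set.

{Done, Cancelled, Paused}

States satisfying error ∧ done: {Cancelled}.
States satisfying paused: {Done, Paused}.
States satisfying E[error ∧ done U paused]: {Done, Cancelled, Paused}.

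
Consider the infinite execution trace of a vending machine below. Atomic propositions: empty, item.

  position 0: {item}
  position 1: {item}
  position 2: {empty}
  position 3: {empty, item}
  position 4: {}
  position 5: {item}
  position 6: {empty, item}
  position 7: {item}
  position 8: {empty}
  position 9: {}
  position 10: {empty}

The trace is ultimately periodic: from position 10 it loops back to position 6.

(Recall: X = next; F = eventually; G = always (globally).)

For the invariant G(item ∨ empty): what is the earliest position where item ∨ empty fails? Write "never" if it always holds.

4

Check item ∨ empty at each position in order: 0 ✓, 1 ✓, 2 ✓, 3 ✓.
At position 4 the labels are {}, so item ∨ empty is false there. This is the first violation.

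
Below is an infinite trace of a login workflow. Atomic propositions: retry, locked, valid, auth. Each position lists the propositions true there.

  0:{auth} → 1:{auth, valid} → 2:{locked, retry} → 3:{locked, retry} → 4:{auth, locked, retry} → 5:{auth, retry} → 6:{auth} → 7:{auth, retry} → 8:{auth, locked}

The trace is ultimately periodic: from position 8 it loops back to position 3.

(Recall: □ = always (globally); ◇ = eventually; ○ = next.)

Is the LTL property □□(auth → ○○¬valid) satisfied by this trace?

□(auth → ○○¬valid) holds at every position 0..8, and those are all positions ever visited, so □□(auth → ○○¬valid) holds.

Holds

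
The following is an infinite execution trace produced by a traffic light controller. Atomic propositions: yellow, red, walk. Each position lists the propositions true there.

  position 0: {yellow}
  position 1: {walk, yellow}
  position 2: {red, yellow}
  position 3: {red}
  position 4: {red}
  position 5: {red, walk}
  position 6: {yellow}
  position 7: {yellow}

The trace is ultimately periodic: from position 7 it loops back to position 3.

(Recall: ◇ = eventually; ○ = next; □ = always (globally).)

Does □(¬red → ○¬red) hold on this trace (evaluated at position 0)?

Violated

¬red → ○¬red must hold at every position from 0 onward. It fails at position 1, so □(¬red → ○¬red) is false.
Positions where ¬red holds: 0, 1, 6, 7.
Check ○¬red at each: 0→ok, 1→fails, 6→ok, 7→fails.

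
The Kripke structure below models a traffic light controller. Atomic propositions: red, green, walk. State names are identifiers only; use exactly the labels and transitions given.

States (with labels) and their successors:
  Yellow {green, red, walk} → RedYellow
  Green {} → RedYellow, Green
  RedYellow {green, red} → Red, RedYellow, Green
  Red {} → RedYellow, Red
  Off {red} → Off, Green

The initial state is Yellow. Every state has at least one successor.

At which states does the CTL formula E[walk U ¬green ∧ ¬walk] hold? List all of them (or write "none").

States satisfying walk: {Yellow}.
States satisfying ¬green ∧ ¬walk: {Green, Red, Off}.
States satisfying E[walk U ¬green ∧ ¬walk]: {Green, Red, Off}.

{Green, Red, Off}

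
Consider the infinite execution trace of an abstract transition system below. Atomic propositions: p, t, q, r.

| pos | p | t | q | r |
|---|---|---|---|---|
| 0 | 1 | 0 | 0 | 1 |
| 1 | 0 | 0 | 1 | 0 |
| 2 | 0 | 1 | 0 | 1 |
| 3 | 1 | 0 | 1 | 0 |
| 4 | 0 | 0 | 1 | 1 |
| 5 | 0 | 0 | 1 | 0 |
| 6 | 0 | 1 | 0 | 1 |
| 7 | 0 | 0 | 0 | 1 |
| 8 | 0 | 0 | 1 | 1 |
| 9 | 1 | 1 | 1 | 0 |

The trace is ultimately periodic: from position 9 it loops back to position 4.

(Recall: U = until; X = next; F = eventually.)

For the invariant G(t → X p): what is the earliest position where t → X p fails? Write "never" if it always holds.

6

Check t → X p at each position in order: 0 ✓, 1 ✓, 2 ✓, 3 ✓, 4 ✓, 5 ✓.
At position 6 the labels are {r, t} and the next position 7 has {r}, so t → X p is false there. This is the first violation.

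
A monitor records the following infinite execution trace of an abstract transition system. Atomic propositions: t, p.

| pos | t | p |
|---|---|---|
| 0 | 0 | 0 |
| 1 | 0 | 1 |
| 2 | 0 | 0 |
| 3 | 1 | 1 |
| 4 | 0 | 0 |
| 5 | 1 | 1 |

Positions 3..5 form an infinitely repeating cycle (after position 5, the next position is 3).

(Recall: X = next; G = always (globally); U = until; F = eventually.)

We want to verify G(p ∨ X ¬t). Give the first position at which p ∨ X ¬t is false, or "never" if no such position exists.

Check p ∨ X ¬t at each position in order: 0 ✓, 1 ✓.
At position 2 the labels are {} and the next position 3 has {p, t}, so p ∨ X ¬t is false there. This is the first violation.

2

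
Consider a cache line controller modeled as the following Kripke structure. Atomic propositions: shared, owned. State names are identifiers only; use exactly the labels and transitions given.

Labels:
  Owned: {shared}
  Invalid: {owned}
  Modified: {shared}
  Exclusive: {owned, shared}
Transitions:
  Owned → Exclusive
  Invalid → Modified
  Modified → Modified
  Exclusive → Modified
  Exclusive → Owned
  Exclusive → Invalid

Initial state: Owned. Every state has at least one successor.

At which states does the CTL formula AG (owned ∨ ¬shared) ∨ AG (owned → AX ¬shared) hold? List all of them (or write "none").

{Modified}

States satisfying owned ∨ ¬shared: {Invalid, Exclusive}.
States satisfying AG (owned ∨ ¬shared): ∅.
States satisfying owned → AX ¬shared: {Owned, Modified}.
States satisfying AG (owned → AX ¬shared): {Modified}.
States satisfying AG (owned ∨ ¬shared) ∨ AG (owned → AX ¬shared): {Modified}.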